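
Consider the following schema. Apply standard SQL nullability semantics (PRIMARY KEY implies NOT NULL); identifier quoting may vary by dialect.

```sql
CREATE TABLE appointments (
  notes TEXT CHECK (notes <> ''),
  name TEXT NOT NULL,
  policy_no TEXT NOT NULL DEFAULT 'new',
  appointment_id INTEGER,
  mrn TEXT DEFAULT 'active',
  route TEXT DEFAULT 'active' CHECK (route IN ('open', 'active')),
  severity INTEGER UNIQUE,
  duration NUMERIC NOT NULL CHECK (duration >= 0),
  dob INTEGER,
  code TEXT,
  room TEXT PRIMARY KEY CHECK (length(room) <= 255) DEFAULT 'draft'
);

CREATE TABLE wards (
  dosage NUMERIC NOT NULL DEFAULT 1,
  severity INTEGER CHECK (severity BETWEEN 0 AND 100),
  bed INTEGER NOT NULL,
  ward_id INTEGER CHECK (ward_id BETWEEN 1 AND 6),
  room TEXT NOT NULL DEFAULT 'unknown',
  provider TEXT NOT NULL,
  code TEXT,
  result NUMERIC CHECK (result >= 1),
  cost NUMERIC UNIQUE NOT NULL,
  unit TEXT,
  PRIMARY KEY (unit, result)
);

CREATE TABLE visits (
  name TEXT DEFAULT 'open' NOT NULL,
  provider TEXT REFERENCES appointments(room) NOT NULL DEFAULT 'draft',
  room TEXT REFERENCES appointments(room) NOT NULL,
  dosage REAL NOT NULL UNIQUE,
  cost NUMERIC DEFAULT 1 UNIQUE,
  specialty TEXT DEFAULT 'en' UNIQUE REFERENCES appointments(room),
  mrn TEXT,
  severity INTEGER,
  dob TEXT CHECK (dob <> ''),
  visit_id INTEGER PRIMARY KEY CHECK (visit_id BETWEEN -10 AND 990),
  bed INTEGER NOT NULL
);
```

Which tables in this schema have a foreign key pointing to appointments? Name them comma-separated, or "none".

- visits.provider references appointments(room).
- visits.room references appointments(room).
- visits.specialty references appointments(room).

visits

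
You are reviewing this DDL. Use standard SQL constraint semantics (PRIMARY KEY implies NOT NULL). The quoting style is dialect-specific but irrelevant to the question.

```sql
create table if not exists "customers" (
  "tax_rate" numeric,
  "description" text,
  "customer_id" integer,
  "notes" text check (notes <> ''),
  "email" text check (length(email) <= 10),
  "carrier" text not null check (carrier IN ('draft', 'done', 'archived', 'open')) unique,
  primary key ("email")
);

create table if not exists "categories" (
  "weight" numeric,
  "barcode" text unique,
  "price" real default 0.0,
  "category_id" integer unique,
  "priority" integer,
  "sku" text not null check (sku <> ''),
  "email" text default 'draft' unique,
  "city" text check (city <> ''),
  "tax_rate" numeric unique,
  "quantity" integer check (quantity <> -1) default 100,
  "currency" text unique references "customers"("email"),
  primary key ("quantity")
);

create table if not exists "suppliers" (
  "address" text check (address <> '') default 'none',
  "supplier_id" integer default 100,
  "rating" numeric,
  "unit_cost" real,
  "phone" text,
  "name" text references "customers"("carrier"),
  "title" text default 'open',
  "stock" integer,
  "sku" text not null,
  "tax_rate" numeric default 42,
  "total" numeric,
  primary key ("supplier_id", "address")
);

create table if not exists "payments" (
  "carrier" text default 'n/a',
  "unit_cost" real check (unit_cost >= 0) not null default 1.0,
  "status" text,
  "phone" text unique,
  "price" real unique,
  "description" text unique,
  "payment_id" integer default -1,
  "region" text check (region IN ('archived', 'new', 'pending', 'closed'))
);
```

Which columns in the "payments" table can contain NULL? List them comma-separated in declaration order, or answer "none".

- carrier: DEFAULT only fills an omitted column; an explicit NULL is still allowed → nullable.
- unit_cost: declared NOT NULL → not nullable.
- status: no NOT NULL constraint applies → nullable.
- phone: UNIQUE does not imply NOT NULL → nullable.
- price: UNIQUE does not imply NOT NULL → nullable.
- description: UNIQUE does not imply NOT NULL → nullable.
- payment_id: DEFAULT only fills an omitted column; an explicit NULL is still allowed → nullable.
- region: CHECK does not forbid NULL (a CHECK constraint passes when its expression is NULL) → nullable.

carrier, status, phone, price, description, payment_id, region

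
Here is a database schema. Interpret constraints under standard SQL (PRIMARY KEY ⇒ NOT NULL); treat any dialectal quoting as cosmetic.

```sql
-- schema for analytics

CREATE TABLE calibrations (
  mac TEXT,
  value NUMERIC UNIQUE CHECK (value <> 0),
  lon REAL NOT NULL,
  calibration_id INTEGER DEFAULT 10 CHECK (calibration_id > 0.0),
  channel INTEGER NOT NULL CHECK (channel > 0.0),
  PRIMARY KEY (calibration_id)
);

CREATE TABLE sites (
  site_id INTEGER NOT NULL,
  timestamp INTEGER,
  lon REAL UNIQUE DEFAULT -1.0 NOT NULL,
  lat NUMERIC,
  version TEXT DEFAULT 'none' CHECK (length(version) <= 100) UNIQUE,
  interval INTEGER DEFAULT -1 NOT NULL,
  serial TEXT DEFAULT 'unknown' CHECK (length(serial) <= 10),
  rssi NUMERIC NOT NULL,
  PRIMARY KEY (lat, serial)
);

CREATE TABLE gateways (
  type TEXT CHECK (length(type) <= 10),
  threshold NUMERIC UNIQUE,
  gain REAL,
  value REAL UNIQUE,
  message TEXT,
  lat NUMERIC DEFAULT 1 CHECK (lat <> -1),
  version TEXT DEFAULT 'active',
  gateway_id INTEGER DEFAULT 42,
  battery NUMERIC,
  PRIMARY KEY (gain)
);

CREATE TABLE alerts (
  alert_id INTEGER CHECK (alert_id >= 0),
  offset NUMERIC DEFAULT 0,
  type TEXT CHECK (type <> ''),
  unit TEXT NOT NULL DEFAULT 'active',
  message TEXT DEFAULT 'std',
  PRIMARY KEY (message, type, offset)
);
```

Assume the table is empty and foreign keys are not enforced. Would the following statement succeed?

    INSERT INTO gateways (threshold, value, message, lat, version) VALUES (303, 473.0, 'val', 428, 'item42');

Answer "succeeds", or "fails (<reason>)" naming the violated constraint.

gain is omitted from the column list and has no DEFAULT, so it would receive NULL.
But gain is part of the PRIMARY KEY (implied NOT NULL).

fails (NOT NULL on gain)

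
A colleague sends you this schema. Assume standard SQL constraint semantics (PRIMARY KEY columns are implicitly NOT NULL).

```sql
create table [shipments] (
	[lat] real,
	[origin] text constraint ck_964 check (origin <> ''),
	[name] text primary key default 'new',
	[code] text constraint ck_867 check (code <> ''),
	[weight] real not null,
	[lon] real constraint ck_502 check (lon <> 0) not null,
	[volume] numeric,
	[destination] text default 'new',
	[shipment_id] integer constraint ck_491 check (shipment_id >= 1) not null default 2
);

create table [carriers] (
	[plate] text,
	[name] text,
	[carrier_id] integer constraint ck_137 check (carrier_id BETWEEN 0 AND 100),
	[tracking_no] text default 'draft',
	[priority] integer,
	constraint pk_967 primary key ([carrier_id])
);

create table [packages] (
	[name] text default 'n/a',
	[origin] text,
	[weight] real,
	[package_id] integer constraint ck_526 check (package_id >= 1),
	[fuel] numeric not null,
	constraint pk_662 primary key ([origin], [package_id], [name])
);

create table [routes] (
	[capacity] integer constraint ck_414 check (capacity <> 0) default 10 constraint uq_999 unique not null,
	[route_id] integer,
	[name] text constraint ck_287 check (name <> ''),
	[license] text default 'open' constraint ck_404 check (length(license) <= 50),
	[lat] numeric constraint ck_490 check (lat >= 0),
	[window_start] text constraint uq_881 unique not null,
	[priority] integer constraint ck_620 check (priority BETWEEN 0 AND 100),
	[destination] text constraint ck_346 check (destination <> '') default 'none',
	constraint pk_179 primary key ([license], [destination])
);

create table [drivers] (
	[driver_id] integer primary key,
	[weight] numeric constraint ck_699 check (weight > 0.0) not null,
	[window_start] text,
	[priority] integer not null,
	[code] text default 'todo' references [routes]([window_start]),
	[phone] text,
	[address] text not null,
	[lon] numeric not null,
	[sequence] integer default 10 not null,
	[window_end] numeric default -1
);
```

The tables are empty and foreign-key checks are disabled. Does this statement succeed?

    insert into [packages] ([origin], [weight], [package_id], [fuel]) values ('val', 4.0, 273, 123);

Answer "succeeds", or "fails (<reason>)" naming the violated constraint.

NOT NULL columns: fuel is supplied; name defaults to 'n/a'; origin is supplied; package_id is supplied.
CHECK constraints: 273 satisfies (package_id >= 1).
No constraint is violated.

succeeds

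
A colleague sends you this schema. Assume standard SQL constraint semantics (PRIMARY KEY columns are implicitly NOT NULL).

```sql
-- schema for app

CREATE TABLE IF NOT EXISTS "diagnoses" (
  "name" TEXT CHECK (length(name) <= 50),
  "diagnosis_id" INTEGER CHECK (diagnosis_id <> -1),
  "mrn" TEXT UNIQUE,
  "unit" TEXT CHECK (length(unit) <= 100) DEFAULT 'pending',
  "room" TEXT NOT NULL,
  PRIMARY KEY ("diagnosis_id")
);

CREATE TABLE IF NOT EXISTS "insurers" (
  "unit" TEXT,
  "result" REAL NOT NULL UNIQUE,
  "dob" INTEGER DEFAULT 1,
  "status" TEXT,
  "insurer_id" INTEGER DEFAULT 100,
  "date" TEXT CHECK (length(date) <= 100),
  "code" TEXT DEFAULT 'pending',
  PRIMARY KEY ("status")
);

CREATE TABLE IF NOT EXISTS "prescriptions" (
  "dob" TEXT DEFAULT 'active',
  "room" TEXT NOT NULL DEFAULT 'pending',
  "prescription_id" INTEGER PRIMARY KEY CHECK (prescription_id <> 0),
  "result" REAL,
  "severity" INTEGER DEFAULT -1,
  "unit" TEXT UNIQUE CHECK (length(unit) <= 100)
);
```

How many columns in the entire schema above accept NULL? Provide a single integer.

12

diagnoses: 3 nullable (name, mrn, unit — PK (diagnosis_id) and explicit NOT NULL columns excluded).
insurers: 5 nullable (unit, dob, insurer_id, date, code — PK (status) and explicit NOT NULL columns excluded).
prescriptions: 4 nullable (dob, result, severity, unit — PK (prescription_id) and explicit NOT NULL columns excluded).
Total: 3 + 5 + 4 = 12.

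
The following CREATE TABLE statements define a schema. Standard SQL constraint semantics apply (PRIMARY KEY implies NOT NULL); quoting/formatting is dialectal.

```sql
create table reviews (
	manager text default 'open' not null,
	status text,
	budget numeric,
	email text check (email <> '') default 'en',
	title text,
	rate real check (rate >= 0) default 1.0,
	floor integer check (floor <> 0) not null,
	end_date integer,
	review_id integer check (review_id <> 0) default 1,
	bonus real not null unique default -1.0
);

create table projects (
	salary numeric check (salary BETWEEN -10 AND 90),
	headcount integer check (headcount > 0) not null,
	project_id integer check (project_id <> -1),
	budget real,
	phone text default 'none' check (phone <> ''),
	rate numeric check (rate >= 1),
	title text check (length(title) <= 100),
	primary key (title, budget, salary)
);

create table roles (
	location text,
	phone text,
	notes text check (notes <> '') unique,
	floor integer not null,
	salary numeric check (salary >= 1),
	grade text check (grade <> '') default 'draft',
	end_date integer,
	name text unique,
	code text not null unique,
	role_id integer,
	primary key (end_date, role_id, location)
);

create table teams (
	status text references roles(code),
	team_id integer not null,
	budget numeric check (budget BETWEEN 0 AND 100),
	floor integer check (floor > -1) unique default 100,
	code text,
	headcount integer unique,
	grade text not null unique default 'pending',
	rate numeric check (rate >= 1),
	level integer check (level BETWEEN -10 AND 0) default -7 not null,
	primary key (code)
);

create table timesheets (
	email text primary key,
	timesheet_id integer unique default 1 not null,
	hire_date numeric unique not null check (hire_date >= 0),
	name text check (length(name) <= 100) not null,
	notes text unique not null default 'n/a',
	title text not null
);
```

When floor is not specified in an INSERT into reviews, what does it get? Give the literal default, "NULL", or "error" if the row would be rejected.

error

floor has no DEFAULT clause.
Omitting it would insert NULL, but it is declared NOT NULL, so the INSERT fails.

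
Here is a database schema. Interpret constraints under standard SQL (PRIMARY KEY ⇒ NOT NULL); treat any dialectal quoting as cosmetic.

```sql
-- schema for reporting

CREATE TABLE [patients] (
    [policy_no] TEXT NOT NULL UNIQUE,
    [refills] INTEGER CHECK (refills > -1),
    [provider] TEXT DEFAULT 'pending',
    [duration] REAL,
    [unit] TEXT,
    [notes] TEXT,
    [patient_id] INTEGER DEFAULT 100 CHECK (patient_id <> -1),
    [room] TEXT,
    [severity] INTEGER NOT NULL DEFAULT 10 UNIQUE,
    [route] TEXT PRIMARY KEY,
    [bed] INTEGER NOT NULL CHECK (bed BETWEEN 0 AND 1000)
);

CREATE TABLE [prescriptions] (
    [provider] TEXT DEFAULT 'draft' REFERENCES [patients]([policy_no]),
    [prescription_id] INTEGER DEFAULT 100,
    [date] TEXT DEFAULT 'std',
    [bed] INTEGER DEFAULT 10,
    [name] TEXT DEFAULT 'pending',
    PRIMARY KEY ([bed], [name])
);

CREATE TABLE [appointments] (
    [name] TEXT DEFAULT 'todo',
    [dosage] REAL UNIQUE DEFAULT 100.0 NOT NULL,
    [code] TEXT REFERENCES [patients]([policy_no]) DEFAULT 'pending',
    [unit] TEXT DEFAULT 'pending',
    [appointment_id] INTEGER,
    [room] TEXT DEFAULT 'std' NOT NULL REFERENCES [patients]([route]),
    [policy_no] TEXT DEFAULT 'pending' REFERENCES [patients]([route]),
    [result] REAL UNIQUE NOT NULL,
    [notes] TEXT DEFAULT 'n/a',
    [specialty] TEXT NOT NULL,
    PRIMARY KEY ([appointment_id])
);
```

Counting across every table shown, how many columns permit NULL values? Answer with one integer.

patients: 7 nullable (refills, provider, duration, unit, notes, patient_id, room — PK (route) and explicit NOT NULL columns excluded).
prescriptions: 3 nullable (provider, prescription_id, date — PK (bed, name) and explicit NOT NULL columns excluded).
appointments: 5 nullable (name, code, unit, policy_no, notes — PK (appointment_id) and explicit NOT NULL columns excluded).
Total: 7 + 3 + 5 = 15.

15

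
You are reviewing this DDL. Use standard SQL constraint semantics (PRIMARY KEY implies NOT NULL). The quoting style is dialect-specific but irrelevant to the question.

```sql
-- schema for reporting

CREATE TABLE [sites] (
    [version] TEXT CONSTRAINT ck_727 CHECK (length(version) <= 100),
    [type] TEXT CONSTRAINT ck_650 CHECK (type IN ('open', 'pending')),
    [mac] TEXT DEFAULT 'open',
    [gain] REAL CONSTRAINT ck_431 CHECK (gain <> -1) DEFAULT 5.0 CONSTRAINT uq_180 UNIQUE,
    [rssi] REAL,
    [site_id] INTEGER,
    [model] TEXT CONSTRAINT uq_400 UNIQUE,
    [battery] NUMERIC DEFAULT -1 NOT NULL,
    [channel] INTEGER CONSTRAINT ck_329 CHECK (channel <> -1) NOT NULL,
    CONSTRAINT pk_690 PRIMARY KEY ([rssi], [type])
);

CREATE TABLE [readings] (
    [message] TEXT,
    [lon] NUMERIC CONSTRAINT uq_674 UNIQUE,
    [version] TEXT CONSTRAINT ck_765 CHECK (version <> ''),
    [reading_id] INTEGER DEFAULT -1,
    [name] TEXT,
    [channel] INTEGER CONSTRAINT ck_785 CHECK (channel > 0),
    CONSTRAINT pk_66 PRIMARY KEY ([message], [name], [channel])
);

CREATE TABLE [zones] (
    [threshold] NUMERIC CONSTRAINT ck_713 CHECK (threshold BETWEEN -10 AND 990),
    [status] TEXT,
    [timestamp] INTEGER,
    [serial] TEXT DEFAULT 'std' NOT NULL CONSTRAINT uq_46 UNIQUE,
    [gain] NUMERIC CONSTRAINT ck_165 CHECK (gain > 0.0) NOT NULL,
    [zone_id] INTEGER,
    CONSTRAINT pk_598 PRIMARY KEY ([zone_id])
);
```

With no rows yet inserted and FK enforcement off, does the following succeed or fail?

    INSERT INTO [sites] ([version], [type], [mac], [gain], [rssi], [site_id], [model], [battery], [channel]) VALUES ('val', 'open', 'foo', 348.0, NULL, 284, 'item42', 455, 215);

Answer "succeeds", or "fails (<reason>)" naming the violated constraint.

rssi is explicitly set to NULL, but rssi is part of the PRIMARY KEY (implied NOT NULL).

fails (NOT NULL on rssi)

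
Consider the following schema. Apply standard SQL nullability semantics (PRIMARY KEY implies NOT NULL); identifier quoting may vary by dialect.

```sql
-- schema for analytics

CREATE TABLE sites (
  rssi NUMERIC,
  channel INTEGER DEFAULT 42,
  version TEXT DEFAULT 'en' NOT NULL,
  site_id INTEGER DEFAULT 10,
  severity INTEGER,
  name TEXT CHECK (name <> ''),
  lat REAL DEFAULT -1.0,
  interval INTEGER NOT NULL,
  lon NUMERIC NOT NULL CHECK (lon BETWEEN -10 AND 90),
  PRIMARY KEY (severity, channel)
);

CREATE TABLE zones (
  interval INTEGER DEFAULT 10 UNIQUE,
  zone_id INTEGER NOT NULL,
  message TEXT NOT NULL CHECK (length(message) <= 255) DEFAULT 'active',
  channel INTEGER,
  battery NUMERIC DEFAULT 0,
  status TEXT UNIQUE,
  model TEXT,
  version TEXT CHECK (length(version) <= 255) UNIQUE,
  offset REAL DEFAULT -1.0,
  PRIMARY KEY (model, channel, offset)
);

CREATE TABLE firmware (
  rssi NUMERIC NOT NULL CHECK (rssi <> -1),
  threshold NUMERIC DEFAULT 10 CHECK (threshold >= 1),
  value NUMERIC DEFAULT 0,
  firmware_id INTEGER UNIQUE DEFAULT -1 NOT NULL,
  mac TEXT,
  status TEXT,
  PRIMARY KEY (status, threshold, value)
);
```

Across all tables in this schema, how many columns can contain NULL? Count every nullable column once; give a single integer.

9

sites: 4 nullable (rssi, site_id, name, lat — PK (severity, channel) and explicit NOT NULL columns excluded).
zones: 4 nullable (interval, battery, status, version — PK (model, channel, offset) and explicit NOT NULL columns excluded).
firmware: 1 nullable (mac — PK (status, threshold, value) and explicit NOT NULL columns excluded).
Total: 4 + 4 + 1 = 9.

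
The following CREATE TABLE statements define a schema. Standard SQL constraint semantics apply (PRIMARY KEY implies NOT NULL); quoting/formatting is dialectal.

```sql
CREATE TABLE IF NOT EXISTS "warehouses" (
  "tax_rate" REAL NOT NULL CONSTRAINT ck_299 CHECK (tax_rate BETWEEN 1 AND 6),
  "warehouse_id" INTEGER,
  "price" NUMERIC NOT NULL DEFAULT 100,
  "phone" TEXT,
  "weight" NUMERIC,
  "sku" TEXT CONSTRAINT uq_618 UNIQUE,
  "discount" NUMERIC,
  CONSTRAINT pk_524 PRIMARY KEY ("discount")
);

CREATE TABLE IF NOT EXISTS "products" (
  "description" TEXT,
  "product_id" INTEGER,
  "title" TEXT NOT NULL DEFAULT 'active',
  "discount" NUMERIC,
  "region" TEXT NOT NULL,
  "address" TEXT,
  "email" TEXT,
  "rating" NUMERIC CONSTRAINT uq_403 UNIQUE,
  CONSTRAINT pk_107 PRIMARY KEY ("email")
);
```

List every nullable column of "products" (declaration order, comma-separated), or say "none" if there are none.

- description: no NOT NULL constraint applies → nullable.
- product_id: no NOT NULL constraint applies → nullable.
- title: declared NOT NULL → not nullable.
- discount: no NOT NULL constraint applies → nullable.
- region: declared NOT NULL → not nullable.
- address: no NOT NULL constraint applies → nullable.
- email: part of the PRIMARY KEY, which implies NOT NULL → not nullable.
- rating: UNIQUE does not imply NOT NULL → nullable.

description, product_id, discount, address, rating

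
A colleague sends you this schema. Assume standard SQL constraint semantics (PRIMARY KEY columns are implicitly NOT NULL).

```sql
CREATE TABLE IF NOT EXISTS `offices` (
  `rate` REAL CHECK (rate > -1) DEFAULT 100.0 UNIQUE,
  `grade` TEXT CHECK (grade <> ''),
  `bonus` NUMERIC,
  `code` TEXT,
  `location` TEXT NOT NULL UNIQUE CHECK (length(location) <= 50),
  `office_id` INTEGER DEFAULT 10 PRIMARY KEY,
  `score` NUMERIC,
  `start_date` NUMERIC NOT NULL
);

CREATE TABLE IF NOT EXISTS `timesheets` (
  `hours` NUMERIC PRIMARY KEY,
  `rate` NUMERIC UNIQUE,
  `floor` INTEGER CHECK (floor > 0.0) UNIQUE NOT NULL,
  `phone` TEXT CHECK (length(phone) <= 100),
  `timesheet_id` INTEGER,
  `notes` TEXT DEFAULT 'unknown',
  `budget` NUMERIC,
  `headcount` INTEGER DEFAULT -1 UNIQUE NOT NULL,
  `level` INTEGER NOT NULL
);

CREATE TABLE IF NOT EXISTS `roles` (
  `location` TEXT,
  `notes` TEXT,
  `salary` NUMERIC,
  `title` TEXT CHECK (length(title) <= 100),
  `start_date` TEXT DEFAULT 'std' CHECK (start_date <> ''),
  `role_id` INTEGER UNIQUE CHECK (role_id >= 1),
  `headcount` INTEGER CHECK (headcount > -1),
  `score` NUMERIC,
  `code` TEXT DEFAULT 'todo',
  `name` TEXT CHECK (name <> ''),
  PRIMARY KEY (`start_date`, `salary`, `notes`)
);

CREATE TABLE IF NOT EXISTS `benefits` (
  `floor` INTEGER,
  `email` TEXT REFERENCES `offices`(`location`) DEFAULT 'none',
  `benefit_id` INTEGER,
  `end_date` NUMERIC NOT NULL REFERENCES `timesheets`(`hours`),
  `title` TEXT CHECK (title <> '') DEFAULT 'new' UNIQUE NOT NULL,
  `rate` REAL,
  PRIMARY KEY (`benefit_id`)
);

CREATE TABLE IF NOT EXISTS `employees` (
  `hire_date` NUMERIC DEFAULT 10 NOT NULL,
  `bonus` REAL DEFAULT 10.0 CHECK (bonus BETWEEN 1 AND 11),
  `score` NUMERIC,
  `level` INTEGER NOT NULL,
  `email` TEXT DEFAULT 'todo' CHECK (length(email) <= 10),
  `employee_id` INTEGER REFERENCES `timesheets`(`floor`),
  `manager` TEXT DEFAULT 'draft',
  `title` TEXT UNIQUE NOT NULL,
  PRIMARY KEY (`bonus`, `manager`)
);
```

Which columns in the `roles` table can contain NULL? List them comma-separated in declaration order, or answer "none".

- location: no NOT NULL constraint applies → nullable.
- notes: part of the PRIMARY KEY, which implies NOT NULL → not nullable.
- salary: part of the PRIMARY KEY, which implies NOT NULL → not nullable.
- title: CHECK does not forbid NULL (a CHECK constraint passes when its expression is NULL) → nullable.
- start_date: part of the PRIMARY KEY, which implies NOT NULL → not nullable.
- role_id: CHECK does not forbid NULL (a CHECK constraint passes when its expression is NULL) → nullable.
- headcount: CHECK does not forbid NULL (a CHECK constraint passes when its expression is NULL) → nullable.
- score: no NOT NULL constraint applies → nullable.
- code: DEFAULT only fills an omitted column; an explicit NULL is still allowed → nullable.
- name: CHECK does not forbid NULL (a CHECK constraint passes when its expression is NULL) → nullable.

location, title, role_id, headcount, score, code, name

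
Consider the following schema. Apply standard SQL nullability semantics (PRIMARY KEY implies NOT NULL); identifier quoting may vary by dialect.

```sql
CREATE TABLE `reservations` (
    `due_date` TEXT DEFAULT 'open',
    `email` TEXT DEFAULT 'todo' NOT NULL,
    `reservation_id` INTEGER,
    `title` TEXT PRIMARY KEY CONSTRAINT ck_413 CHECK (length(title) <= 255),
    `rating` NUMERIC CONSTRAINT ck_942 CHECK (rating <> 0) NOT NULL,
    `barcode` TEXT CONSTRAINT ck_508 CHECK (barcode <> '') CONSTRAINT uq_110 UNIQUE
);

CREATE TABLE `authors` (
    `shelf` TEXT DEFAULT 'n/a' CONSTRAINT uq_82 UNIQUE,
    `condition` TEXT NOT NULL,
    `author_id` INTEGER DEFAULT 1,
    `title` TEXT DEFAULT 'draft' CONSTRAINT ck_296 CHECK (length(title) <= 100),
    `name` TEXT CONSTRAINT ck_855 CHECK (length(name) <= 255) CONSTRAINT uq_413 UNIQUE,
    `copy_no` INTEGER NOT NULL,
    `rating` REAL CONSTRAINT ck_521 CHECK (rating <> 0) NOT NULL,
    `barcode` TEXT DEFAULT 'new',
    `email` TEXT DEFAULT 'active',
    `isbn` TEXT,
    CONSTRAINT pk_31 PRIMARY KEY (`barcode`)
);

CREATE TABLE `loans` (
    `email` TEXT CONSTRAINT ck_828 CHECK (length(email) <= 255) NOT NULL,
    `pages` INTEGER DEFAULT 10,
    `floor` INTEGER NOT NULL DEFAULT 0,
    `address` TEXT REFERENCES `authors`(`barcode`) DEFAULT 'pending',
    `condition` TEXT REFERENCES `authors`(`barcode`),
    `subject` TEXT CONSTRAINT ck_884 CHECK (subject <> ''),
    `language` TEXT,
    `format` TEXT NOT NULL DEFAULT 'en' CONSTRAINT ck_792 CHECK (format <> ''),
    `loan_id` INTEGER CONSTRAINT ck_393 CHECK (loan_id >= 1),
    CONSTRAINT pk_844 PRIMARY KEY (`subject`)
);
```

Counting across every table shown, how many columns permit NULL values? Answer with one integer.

reservations: 3 nullable (due_date, reservation_id, barcode — PK (title) and explicit NOT NULL columns excluded).
authors: 6 nullable (shelf, author_id, title, name, email, isbn — PK (barcode) and explicit NOT NULL columns excluded).
loans: 5 nullable (pages, address, condition, language, loan_id — PK (subject) and explicit NOT NULL columns excluded).
Total: 3 + 6 + 5 = 14.

14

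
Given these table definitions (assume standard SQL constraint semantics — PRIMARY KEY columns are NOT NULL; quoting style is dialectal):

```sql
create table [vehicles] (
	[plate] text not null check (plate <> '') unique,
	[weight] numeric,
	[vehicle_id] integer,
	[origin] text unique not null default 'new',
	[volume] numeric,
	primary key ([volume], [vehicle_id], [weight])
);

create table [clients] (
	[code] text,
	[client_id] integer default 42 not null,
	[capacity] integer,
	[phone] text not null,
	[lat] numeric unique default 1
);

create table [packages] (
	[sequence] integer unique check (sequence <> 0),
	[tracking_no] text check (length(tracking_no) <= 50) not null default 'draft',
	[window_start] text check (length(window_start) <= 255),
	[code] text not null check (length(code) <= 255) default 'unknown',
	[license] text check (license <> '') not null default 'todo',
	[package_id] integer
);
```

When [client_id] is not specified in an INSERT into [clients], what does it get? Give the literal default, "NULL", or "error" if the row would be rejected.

client_id has an explicit DEFAULT 42.
When the column is omitted from an INSERT, that default is used.

42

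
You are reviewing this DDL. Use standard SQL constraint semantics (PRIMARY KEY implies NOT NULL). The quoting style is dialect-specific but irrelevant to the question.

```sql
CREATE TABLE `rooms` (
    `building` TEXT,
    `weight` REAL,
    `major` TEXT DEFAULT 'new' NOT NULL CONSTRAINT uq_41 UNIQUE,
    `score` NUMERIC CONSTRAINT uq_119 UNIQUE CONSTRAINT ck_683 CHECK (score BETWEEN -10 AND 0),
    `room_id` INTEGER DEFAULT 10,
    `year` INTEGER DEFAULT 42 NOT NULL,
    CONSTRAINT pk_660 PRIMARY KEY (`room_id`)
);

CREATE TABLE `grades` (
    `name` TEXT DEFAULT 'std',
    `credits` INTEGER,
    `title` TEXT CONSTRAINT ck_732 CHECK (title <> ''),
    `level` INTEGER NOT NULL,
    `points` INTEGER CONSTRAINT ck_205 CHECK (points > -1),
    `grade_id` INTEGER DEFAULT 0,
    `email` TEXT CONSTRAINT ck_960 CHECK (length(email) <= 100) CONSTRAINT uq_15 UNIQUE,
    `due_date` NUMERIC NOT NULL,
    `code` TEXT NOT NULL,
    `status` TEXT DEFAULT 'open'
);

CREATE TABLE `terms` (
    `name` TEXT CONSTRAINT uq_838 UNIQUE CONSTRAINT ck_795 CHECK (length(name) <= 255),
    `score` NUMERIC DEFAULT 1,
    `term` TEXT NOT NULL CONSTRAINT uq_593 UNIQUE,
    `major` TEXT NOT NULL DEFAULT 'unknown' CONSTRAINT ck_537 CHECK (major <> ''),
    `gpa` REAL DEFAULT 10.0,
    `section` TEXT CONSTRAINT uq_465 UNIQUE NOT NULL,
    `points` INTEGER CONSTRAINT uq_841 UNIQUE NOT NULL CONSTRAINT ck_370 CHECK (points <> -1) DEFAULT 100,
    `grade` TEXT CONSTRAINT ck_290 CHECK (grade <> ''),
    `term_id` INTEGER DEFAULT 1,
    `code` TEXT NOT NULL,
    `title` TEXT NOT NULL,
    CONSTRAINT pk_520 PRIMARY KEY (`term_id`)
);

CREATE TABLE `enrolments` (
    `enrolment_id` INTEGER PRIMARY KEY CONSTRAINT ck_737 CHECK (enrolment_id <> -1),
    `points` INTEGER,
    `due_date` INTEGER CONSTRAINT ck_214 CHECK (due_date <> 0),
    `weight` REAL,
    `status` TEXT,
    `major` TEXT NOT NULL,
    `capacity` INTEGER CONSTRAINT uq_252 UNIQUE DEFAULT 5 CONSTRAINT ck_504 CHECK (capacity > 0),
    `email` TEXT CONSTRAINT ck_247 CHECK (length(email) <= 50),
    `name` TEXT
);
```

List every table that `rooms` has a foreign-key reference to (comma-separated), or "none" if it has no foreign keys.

No column in rooms has a REFERENCES clause.

none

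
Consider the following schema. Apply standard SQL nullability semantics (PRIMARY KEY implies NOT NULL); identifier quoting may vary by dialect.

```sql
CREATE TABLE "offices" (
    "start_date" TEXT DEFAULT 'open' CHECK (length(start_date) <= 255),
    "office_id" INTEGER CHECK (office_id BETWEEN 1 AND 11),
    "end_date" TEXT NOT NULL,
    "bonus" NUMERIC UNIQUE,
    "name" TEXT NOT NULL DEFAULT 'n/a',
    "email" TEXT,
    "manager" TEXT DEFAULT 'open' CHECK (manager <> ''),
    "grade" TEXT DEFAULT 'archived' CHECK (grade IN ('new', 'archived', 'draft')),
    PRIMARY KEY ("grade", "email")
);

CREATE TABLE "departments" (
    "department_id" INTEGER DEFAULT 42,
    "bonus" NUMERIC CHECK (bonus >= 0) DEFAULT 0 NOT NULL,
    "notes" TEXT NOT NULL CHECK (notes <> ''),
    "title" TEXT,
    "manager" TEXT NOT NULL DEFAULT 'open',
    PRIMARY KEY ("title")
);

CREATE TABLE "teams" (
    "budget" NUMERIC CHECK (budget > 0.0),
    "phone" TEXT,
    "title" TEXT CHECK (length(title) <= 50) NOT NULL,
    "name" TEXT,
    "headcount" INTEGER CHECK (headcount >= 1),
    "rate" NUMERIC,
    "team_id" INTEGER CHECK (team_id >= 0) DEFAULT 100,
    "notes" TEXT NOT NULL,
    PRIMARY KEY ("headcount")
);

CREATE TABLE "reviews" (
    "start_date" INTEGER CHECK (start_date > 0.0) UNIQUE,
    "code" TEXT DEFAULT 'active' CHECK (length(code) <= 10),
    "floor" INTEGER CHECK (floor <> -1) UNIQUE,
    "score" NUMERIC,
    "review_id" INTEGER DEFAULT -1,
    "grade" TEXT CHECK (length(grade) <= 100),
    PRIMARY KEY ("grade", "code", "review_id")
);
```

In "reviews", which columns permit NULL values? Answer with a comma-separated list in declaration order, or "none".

start_date, floor, score

- start_date: CHECK does not forbid NULL (a CHECK constraint passes when its expression is NULL) → nullable.
- code: part of the PRIMARY KEY, which implies NOT NULL → not nullable.
- floor: CHECK does not forbid NULL (a CHECK constraint passes when its expression is NULL) → nullable.
- score: no NOT NULL constraint applies → nullable.
- review_id: part of the PRIMARY KEY, which implies NOT NULL → not nullable.
- grade: part of the PRIMARY KEY, which implies NOT NULL → not nullable.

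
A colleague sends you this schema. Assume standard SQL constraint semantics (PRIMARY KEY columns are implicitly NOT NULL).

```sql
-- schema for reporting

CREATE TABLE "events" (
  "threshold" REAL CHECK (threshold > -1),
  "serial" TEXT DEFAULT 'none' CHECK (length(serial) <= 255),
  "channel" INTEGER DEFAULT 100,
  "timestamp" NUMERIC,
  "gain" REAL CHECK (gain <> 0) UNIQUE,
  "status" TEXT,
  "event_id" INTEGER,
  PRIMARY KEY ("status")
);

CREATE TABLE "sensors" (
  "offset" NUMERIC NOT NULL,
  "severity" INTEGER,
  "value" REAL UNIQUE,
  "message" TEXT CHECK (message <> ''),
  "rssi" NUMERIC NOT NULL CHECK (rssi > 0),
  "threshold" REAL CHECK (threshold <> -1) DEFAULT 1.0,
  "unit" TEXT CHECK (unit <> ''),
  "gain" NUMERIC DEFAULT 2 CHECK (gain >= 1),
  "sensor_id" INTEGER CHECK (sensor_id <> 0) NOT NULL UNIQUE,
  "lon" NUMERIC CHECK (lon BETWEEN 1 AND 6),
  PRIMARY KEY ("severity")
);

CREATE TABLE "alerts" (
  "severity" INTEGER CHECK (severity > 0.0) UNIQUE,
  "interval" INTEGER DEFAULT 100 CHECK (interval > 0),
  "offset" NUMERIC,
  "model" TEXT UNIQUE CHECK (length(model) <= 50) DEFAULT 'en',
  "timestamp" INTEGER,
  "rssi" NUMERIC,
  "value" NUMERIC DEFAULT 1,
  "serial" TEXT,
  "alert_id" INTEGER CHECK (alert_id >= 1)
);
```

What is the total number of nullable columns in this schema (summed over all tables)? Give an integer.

21

events: 6 nullable (threshold, serial, channel, timestamp, gain, event_id — PK (status) and explicit NOT NULL columns excluded).
sensors: 6 nullable (value, message, threshold, unit, gain, lon — PK (severity) and explicit NOT NULL columns excluded).
alerts: 9 nullable (severity, interval, offset, model, timestamp, rssi, value, serial, alert_id — PK none and explicit NOT NULL columns excluded).
Total: 6 + 6 + 9 = 21.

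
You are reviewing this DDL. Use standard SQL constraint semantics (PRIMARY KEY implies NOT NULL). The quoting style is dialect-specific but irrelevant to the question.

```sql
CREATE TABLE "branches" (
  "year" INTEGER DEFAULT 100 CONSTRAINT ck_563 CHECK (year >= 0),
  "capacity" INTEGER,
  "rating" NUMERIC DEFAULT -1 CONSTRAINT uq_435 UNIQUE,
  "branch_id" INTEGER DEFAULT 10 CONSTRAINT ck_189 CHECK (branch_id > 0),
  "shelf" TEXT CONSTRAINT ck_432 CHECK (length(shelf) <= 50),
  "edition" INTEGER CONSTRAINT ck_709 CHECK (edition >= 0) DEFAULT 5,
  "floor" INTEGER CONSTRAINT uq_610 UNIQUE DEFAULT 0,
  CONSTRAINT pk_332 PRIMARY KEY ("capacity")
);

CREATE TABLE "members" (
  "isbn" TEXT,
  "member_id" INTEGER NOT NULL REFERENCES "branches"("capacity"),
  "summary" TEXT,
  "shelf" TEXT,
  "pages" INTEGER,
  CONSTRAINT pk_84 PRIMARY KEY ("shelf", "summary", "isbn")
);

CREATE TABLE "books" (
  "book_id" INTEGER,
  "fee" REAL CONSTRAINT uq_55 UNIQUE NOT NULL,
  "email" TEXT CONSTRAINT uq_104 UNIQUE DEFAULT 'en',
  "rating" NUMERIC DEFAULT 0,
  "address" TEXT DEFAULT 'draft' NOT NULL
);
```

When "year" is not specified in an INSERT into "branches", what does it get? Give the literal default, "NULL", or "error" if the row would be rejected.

year has an explicit DEFAULT 100.
When the column is omitted from an INSERT, that default is used.

100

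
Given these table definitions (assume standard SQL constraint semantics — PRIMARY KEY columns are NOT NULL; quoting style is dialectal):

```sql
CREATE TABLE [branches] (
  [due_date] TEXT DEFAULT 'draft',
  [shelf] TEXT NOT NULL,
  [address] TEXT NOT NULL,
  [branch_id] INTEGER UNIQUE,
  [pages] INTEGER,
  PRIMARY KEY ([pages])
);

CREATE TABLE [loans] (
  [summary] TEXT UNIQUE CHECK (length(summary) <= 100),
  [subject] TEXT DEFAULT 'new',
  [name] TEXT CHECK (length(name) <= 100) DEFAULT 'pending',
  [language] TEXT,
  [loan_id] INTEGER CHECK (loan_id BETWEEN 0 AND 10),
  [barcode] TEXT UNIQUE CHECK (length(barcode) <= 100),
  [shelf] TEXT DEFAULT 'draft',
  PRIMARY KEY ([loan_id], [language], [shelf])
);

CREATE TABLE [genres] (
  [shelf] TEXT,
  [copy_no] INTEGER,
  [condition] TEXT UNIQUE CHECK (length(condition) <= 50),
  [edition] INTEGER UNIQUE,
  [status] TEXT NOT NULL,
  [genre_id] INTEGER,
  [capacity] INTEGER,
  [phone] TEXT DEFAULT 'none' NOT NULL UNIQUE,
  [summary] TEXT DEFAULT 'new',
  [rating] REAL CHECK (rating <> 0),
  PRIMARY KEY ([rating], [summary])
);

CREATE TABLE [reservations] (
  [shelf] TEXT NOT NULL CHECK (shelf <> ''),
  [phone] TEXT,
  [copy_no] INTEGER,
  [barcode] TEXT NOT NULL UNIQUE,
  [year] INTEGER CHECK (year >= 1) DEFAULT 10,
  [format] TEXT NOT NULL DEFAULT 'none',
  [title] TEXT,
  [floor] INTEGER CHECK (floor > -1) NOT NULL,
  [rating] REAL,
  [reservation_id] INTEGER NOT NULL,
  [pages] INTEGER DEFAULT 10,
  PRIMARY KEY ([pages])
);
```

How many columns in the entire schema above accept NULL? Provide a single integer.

branches: 2 nullable (due_date, branch_id — PK (pages) and explicit NOT NULL columns excluded).
loans: 4 nullable (summary, subject, name, barcode — PK (loan_id, language, shelf) and explicit NOT NULL columns excluded).
genres: 6 nullable (shelf, copy_no, condition, edition, genre_id, capacity — PK (rating, summary) and explicit NOT NULL columns excluded).
reservations: 5 nullable (phone, copy_no, year, title, rating — PK (pages) and explicit NOT NULL columns excluded).
Total: 2 + 4 + 6 + 5 = 17.

17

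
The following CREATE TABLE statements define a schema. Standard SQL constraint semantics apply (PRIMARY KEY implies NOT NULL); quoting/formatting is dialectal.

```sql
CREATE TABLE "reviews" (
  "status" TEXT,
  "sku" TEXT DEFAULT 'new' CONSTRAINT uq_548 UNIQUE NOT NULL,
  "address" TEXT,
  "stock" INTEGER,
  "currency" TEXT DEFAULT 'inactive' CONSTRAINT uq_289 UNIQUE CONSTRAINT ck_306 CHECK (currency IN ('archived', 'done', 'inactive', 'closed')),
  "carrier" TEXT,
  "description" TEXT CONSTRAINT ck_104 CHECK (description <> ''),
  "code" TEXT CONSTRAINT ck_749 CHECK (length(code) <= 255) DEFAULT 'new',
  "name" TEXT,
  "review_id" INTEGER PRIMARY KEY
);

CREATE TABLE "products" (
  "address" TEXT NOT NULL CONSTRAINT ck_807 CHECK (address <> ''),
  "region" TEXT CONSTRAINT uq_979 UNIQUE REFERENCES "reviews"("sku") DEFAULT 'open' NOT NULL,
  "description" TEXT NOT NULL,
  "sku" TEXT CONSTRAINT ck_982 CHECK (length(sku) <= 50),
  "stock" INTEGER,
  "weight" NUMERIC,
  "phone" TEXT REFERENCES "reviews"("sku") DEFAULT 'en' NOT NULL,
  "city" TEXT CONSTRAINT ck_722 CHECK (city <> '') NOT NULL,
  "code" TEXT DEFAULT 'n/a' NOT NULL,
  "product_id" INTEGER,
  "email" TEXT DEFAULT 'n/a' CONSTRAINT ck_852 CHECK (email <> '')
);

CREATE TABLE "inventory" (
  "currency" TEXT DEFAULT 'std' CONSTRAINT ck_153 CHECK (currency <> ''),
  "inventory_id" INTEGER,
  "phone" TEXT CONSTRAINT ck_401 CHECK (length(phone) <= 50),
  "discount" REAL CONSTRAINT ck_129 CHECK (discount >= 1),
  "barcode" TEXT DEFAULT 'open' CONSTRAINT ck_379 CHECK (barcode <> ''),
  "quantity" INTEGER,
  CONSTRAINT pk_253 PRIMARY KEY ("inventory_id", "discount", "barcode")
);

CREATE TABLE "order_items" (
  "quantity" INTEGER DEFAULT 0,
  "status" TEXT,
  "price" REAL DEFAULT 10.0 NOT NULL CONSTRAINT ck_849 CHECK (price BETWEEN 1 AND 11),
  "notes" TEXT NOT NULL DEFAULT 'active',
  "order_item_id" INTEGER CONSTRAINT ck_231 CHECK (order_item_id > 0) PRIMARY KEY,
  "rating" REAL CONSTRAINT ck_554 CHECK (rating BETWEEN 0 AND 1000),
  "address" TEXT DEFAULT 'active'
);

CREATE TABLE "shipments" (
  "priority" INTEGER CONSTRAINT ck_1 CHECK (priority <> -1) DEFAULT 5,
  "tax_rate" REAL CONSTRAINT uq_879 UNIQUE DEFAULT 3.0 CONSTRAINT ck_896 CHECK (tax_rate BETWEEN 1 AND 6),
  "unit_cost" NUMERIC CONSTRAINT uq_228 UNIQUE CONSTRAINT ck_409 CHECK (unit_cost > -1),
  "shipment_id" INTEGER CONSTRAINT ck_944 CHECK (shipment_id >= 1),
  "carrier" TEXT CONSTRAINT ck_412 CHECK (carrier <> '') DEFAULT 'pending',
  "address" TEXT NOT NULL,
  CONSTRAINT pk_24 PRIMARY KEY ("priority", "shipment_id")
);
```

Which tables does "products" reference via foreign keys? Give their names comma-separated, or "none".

reviews

- region REFERENCES reviews(sku).
- phone REFERENCES reviews(sku).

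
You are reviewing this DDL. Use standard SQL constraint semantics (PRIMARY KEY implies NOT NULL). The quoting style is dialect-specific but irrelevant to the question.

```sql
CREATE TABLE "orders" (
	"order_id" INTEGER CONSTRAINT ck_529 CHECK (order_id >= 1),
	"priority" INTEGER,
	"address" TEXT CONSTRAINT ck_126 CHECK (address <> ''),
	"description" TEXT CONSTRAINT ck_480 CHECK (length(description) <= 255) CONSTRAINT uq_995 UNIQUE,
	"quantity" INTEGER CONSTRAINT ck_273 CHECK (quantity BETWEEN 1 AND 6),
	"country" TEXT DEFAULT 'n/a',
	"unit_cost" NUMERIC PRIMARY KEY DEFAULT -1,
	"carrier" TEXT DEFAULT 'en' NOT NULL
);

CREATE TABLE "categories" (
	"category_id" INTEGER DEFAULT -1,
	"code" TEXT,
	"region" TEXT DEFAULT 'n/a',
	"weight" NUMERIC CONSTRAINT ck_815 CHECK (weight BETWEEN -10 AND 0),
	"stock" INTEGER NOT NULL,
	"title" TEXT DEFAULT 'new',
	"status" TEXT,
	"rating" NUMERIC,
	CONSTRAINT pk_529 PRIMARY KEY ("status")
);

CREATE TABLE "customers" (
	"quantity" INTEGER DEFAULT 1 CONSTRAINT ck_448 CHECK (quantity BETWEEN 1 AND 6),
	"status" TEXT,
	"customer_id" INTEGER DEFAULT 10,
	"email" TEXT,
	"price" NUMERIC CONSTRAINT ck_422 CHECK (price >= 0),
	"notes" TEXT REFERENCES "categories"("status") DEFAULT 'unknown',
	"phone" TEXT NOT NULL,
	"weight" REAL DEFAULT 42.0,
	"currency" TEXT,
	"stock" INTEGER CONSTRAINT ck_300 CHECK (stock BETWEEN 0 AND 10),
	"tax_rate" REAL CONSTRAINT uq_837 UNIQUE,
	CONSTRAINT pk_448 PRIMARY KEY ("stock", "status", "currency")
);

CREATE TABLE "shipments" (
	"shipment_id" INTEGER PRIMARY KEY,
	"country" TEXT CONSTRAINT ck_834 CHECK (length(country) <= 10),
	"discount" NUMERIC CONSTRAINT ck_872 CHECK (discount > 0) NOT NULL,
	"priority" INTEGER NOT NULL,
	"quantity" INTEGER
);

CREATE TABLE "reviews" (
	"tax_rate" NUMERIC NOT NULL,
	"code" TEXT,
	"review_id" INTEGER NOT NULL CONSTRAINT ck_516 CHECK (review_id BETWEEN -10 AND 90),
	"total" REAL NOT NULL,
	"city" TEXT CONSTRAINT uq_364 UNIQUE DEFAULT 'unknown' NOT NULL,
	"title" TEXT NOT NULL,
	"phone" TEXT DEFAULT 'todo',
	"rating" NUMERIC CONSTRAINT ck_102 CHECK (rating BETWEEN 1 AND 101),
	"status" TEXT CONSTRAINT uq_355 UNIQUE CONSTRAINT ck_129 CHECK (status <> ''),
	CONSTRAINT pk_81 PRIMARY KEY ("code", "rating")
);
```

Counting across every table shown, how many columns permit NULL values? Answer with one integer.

23

orders: 6 nullable (order_id, priority, address, description, quantity, country — PK (unit_cost) and explicit NOT NULL columns excluded).
categories: 6 nullable (category_id, code, region, weight, title, rating — PK (status) and explicit NOT NULL columns excluded).
customers: 7 nullable (quantity, customer_id, email, price, notes, weight, tax_rate — PK (stock, status, currency) and explicit NOT NULL columns excluded).
shipments: 2 nullable (country, quantity — PK (shipment_id) and explicit NOT NULL columns excluded).
reviews: 2 nullable (phone, status — PK (code, rating) and explicit NOT NULL columns excluded).
Total: 6 + 6 + 7 + 2 + 2 = 23.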